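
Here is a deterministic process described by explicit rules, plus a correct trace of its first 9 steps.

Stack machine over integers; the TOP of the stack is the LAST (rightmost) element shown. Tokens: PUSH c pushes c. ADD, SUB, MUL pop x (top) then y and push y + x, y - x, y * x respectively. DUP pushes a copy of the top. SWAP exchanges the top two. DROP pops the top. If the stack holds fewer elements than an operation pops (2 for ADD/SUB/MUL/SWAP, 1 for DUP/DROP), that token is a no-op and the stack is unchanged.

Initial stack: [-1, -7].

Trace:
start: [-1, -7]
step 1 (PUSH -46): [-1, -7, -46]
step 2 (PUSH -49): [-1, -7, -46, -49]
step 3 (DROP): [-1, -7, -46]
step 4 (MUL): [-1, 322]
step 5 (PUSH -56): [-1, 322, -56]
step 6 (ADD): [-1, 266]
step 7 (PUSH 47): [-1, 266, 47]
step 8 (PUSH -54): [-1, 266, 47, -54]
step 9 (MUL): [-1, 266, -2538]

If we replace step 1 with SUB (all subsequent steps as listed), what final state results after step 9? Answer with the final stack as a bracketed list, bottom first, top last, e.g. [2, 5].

[-50, -2538]

(re-executing from step 1 with the substitution; state before step 1: [-1, -7])
step 1 (SUB): [6]
step 2 (PUSH -49): [6, -49]
step 3 (DROP): [6]
step 4 (MUL): [6]
step 5 (PUSH -56): [6, -56]
step 6 (ADD): [-50]
step 7 (PUSH 47): [-50, 47]
step 8 (PUSH -54): [-50, 47, -54]
step 9 (MUL): [-50, -2538]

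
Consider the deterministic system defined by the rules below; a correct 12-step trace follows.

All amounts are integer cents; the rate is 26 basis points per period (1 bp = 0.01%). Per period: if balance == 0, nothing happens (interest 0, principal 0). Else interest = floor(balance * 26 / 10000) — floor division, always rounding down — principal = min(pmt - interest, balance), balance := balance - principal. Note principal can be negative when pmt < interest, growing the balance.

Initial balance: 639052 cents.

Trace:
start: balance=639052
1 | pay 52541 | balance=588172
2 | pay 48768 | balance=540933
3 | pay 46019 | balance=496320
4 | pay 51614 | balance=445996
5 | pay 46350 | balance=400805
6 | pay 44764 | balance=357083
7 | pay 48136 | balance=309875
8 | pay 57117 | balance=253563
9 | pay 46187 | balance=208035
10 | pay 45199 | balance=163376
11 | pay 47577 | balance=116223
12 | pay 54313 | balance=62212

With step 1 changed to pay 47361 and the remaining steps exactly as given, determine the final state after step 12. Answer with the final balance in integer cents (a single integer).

67540

(re-executing from step 1 with the substitution; state before step 1: balance=639052)
1 | pay 47361 | balance=593352
2 | pay 48768 | balance=546126
3 | pay 46019 | balance=501526
4 | pay 51614 | balance=451215
5 | pay 46350 | balance=406038
6 | pay 44764 | balance=362329
7 | pay 48136 | balance=315135
8 | pay 57117 | balance=258837
9 | pay 46187 | balance=213322
10 | pay 45199 | balance=168677
11 | pay 47577 | balance=121538
12 | pay 54313 | balance=67540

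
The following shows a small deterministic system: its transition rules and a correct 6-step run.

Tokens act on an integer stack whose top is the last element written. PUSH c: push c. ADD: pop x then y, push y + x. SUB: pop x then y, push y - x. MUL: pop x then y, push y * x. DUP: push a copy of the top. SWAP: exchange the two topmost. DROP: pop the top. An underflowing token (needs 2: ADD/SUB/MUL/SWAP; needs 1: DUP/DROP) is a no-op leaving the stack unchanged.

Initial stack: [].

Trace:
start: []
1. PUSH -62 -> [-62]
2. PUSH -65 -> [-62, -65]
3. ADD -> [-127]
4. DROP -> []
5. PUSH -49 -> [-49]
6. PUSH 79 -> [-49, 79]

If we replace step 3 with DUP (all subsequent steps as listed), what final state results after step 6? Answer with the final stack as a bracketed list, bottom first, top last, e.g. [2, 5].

[-62, -65, -49, 79]

(re-executing from step 3 with the substitution; state before step 3: [-62, -65])
3. DUP -> [-62, -65, -65]
4. DROP -> [-62, -65]
5. PUSH -49 -> [-62, -65, -49]
6. PUSH 79 -> [-62, -65, -49, 79]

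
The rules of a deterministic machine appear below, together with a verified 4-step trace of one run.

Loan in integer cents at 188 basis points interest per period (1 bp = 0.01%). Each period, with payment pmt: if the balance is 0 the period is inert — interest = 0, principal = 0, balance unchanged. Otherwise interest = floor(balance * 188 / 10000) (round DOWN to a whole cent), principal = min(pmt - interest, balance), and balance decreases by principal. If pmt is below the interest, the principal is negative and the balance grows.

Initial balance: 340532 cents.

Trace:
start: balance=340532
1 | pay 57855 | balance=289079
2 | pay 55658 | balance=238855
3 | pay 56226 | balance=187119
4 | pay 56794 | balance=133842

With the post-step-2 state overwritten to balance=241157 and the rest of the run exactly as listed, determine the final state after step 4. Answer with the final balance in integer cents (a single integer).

136231

state after step 2 := balance=241157
3 | pay 56226 | balance=189464
4 | pay 56794 | balance=136231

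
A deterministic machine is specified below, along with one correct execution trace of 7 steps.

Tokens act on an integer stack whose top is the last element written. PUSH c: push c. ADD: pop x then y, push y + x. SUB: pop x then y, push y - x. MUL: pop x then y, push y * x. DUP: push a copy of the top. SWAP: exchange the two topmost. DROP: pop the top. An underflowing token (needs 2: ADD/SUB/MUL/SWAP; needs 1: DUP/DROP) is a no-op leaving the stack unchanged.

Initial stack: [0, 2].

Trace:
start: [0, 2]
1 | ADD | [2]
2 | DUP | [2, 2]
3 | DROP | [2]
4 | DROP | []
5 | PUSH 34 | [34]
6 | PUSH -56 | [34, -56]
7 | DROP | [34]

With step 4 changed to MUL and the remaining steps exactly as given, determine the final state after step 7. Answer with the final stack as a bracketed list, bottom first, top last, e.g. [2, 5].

(re-executing from step 4 with the substitution; state before step 4: [2])
4 | MUL | [2]
5 | PUSH 34 | [2, 34]
6 | PUSH -56 | [2, 34, -56]
7 | DROP | [2, 34]

[2, 34]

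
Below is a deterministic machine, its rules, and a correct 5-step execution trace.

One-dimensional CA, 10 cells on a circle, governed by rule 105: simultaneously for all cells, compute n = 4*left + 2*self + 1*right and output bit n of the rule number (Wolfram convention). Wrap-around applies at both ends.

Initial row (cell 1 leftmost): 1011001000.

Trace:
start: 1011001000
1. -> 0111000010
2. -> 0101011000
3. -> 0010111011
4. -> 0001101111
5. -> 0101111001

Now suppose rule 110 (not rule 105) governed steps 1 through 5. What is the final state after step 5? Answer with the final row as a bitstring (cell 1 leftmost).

1101111011

(re-executing steps 1..5 under rule 110; state before step 1: 1011001000)
1. -> 1111011001
2. -> 0001111011
3. -> 0011001111
4. -> 0111011001
5. -> 1101111011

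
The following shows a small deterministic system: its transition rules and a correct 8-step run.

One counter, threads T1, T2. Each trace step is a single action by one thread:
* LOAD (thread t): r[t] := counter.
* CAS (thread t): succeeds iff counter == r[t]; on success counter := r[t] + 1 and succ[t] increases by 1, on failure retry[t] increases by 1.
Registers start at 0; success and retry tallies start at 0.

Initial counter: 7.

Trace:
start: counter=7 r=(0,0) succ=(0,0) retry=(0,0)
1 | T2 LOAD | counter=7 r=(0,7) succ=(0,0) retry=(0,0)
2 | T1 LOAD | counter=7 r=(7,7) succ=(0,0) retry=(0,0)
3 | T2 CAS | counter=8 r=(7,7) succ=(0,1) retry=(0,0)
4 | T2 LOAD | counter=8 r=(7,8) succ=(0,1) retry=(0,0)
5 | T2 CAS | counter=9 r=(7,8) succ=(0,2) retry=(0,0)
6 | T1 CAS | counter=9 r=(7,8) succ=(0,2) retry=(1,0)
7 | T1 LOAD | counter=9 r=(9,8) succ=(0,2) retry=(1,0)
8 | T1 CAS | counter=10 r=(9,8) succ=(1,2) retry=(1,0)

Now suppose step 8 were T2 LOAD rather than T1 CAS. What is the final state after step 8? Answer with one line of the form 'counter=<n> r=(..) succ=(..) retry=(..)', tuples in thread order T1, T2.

(re-executing from step 8 with the substitution; state before step 8: counter=9 r=(9,8) succ=(0,2) retry=(1,0))
8 | T2 LOAD | counter=9 r=(9,9) succ=(0,2) retry=(1,0)

counter=9 r=(9,9) succ=(0,2) retry=(1,0)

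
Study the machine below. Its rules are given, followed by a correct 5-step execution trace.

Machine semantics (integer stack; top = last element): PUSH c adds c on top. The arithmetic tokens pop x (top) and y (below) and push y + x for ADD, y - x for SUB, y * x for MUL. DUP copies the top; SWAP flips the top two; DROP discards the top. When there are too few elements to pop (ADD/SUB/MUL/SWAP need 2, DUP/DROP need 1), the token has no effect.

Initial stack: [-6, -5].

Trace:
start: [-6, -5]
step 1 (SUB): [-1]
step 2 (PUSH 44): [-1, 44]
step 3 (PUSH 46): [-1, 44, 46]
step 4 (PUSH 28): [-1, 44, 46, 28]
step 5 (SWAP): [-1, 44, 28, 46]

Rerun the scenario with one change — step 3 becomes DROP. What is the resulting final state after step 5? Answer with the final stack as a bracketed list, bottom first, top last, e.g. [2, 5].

(re-executing from step 3 with the substitution; state before step 3: [-1, 44])
step 3 (DROP): [-1]
step 4 (PUSH 28): [-1, 28]
step 5 (SWAP): [28, -1]

[28, -1]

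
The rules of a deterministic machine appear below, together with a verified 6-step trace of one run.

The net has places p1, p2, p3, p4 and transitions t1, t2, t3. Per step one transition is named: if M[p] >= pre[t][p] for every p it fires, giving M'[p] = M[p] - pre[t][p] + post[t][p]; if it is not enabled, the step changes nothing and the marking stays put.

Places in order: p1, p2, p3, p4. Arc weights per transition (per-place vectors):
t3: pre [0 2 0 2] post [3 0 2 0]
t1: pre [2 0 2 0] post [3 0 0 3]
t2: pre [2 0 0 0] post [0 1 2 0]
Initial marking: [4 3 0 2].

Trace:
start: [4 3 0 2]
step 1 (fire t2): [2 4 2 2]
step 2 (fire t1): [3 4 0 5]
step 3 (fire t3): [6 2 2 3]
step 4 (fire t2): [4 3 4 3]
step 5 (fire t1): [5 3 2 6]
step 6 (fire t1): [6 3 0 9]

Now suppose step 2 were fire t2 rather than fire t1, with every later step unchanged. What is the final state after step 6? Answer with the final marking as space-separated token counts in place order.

1 4 8 0

(re-executing from step 2 with the substitution; state before step 2: [2 4 2 2])
step 2 (fire t2): [0 5 4 2]
step 3 (fire t3): [3 3 6 0]
step 4 (fire t2): [1 4 8 0]
step 5 (fire t1): [1 4 8 0]
step 6 (fire t1): [1 4 8 0]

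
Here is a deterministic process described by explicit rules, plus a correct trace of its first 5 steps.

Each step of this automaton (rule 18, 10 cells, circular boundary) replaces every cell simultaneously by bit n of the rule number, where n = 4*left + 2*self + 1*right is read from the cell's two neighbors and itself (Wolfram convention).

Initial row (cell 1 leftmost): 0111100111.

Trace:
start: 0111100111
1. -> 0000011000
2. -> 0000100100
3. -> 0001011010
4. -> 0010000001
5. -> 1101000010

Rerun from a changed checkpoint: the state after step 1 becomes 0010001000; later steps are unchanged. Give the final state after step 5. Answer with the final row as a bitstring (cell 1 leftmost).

1010001010

state after step 1 := 0010001000
2. -> 0101010100
3. -> 1000000010
4. -> 0100000100
5. -> 1010001010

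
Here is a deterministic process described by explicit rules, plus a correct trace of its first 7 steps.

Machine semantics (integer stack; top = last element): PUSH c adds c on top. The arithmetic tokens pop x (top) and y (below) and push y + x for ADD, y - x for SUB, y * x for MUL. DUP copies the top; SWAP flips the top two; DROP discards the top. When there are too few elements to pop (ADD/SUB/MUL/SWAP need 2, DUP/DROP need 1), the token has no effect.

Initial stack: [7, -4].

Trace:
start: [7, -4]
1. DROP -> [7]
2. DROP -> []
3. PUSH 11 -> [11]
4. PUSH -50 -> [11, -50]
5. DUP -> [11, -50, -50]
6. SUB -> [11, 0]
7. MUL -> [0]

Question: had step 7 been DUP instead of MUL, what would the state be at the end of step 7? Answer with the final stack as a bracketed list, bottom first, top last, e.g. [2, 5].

(re-executing from step 7 with the substitution; state before step 7: [11, 0])
7. DUP -> [11, 0, 0]

[11, 0, 0]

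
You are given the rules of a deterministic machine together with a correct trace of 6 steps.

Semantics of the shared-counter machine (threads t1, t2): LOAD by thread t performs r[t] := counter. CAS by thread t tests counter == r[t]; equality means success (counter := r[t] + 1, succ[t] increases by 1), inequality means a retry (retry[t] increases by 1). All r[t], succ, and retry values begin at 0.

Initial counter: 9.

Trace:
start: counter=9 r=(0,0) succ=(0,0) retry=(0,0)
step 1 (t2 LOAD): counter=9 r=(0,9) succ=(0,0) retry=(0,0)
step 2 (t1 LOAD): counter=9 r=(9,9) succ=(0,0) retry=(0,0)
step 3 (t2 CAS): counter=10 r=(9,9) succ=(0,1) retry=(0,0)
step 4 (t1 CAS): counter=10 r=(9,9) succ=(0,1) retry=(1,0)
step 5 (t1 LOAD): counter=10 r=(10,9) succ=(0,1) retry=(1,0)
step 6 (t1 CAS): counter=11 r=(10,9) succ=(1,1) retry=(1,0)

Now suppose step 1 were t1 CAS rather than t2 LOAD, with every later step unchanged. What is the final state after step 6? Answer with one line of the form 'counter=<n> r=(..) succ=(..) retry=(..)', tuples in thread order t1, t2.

(re-executing from step 1 with the substitution; state before step 1: counter=9 r=(0,0) succ=(0,0) retry=(0,0))
step 1 (t1 CAS): counter=9 r=(0,0) succ=(0,0) retry=(1,0)
step 2 (t1 LOAD): counter=9 r=(9,0) succ=(0,0) retry=(1,0)
step 3 (t2 CAS): counter=9 r=(9,0) succ=(0,0) retry=(1,1)
step 4 (t1 CAS): counter=10 r=(9,0) succ=(1,0) retry=(1,1)
step 5 (t1 LOAD): counter=10 r=(10,0) succ=(1,0) retry=(1,1)
step 6 (t1 CAS): counter=11 r=(10,0) succ=(2,0) retry=(1,1)

counter=11 r=(10,0) succ=(2,0) retry=(1,1)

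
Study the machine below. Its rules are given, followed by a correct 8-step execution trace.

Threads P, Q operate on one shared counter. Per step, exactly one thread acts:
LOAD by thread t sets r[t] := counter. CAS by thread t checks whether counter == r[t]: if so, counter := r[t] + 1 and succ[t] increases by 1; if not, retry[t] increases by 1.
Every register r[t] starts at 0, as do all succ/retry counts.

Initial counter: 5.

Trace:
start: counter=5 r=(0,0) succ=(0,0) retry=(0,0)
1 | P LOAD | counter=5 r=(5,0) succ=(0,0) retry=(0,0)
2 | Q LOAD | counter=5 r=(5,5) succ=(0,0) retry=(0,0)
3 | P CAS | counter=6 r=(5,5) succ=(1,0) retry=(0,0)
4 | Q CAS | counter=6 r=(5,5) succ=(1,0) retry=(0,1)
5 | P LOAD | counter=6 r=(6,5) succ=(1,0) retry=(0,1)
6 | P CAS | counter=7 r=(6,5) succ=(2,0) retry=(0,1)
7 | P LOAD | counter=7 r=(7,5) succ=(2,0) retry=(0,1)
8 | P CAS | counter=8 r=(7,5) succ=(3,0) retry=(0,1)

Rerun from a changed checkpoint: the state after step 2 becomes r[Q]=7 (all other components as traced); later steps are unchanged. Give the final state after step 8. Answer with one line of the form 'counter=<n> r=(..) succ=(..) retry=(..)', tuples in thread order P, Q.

state after step 2 := counter=5 r=(5,7) succ=(0,0) retry=(0,0)
3 | P CAS | counter=6 r=(5,7) succ=(1,0) retry=(0,0)
4 | Q CAS | counter=6 r=(5,7) succ=(1,0) retry=(0,1)
5 | P LOAD | counter=6 r=(6,7) succ=(1,0) retry=(0,1)
6 | P CAS | counter=7 r=(6,7) succ=(2,0) retry=(0,1)
7 | P LOAD | counter=7 r=(7,7) succ=(2,0) retry=(0,1)
8 | P CAS | counter=8 r=(7,7) succ=(3,0) retry=(0,1)

counter=8 r=(7,7) succ=(3,0) retry=(0,1)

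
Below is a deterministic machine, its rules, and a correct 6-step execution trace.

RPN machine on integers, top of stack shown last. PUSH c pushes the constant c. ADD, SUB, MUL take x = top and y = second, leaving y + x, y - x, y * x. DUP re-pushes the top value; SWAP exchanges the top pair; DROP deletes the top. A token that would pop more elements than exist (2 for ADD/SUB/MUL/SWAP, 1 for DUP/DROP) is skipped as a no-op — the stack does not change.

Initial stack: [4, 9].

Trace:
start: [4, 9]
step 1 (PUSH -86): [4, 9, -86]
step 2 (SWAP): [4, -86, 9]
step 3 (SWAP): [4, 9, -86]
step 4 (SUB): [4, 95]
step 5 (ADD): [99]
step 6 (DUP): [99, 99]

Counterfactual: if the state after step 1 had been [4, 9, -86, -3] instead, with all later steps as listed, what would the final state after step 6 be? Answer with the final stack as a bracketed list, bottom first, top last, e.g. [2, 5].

[4, -74, -74]

state after step 1 := [4, 9, -86, -3]
step 2 (SWAP): [4, 9, -3, -86]
step 3 (SWAP): [4, 9, -86, -3]
step 4 (SUB): [4, 9, -83]
step 5 (ADD): [4, -74]
step 6 (DUP): [4, -74, -74]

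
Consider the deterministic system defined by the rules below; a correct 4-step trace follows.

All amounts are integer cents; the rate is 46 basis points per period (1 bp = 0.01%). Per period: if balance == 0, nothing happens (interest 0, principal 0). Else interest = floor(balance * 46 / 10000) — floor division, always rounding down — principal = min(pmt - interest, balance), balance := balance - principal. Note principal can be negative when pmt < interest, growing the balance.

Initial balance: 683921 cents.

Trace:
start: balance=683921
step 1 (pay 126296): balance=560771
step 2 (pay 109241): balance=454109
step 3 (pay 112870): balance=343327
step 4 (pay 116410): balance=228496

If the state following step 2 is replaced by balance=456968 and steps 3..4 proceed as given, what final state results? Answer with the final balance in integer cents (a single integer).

state after step 2 := balance=456968
step 3 (pay 112870): balance=346200
step 4 (pay 116410): balance=231382

231382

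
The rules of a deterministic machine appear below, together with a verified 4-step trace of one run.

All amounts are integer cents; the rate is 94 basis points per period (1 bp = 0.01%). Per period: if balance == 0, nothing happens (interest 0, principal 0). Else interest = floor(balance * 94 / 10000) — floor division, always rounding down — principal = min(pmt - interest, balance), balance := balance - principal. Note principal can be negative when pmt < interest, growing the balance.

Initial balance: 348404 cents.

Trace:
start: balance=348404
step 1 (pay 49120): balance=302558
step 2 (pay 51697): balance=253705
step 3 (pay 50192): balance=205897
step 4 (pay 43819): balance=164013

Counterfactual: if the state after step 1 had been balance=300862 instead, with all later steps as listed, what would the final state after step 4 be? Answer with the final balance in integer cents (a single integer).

162269

state after step 1 := balance=300862
step 2 (pay 51697): balance=251993
step 3 (pay 50192): balance=204169
step 4 (pay 43819): balance=162269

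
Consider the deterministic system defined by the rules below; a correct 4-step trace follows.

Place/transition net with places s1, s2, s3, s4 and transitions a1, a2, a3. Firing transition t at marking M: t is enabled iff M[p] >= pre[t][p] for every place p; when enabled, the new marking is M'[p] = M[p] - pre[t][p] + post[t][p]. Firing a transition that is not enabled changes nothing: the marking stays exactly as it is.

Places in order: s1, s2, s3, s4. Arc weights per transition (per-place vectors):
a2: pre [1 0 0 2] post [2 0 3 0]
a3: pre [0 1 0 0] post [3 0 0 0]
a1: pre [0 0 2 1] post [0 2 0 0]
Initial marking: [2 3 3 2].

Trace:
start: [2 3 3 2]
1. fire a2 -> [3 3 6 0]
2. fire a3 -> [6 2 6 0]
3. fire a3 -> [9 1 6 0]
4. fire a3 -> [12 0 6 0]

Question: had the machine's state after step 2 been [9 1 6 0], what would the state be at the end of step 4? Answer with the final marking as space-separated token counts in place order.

state after step 2 := [9 1 6 0]
3. fire a3 -> [12 0 6 0]
4. fire a3 -> [12 0 6 0]

12 0 6 0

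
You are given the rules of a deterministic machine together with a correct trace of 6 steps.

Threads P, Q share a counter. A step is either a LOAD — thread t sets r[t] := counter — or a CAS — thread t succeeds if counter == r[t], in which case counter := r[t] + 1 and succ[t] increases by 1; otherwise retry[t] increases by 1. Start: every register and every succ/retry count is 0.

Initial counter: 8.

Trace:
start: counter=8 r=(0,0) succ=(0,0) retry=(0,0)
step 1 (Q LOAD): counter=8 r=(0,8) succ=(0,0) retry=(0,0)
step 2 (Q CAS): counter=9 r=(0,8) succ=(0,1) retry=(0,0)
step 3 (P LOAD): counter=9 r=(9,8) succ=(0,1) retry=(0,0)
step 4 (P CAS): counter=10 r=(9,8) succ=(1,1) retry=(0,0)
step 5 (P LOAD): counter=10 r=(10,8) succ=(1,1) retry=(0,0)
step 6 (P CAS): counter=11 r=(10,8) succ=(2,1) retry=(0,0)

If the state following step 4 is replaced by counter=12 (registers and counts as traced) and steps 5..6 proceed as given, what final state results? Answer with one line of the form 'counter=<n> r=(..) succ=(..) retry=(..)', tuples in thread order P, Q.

state after step 4 := counter=12 r=(9,8) succ=(1,1) retry=(0,0)
step 5 (P LOAD): counter=12 r=(12,8) succ=(1,1) retry=(0,0)
step 6 (P CAS): counter=13 r=(12,8) succ=(2,1) retry=(0,0)

counter=13 r=(12,8) succ=(2,1) retry=(0,0)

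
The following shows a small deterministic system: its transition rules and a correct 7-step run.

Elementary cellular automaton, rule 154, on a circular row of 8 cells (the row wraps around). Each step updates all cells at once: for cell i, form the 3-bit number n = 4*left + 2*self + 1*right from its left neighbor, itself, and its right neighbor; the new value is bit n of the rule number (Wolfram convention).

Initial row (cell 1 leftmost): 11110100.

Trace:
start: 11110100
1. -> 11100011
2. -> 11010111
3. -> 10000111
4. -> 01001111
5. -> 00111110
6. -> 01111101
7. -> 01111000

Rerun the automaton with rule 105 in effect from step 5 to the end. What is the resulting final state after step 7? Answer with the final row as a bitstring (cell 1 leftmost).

11001101

(re-executing steps 5..7 under rule 105; state before step 5: 01001111)
5. -> 10001001
6. -> 10100001
7. -> 11001101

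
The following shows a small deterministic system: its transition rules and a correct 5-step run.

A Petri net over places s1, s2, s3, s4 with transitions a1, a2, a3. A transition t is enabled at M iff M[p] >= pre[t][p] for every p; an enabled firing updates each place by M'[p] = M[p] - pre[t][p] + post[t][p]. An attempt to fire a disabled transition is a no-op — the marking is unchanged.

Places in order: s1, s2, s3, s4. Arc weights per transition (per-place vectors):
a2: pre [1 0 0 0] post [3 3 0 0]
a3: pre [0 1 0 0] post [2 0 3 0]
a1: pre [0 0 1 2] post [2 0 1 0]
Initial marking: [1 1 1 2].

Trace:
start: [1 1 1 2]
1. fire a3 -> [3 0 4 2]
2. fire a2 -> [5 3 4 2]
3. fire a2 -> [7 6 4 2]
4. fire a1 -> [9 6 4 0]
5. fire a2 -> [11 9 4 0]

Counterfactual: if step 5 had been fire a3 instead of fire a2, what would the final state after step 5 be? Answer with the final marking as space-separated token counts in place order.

11 5 7 0

(re-executing from step 5 with the substitution; state before step 5: [9 6 4 0])
5. fire a3 -> [11 5 7 0]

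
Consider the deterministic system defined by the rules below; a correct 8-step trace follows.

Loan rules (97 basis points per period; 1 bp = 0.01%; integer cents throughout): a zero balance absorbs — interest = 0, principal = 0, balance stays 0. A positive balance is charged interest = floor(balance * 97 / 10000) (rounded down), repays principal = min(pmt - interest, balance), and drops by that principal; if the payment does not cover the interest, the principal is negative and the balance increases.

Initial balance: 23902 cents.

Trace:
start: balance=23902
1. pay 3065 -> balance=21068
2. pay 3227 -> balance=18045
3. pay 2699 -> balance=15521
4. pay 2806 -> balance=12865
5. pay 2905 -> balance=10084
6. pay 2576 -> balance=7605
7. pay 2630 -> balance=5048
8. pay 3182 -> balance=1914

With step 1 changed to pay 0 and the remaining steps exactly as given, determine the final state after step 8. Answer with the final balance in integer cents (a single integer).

(re-executing from step 1 with the substitution; state before step 1: balance=23902)
1. pay 0 -> balance=24133
2. pay 3227 -> balance=21140
3. pay 2699 -> balance=18646
4. pay 2806 -> balance=16020
5. pay 2905 -> balance=13270
6. pay 2576 -> balance=10822
7. pay 2630 -> balance=8296
8. pay 3182 -> balance=5194

5194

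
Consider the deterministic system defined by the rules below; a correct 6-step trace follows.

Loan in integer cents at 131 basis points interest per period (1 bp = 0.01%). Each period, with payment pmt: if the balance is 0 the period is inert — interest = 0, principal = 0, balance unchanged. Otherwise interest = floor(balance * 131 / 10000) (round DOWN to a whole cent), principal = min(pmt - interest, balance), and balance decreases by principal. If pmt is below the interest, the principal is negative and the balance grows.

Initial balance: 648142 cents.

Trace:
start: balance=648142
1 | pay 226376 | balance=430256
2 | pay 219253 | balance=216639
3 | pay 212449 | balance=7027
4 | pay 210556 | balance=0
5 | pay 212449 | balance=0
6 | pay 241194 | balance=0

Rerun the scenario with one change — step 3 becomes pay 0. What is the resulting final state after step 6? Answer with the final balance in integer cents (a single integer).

0

(re-executing from step 3 with the substitution; state before step 3: balance=216639)
3 | pay 0 | balance=219476
4 | pay 210556 | balance=11795
5 | pay 212449 | balance=0
6 | pay 241194 | balance=0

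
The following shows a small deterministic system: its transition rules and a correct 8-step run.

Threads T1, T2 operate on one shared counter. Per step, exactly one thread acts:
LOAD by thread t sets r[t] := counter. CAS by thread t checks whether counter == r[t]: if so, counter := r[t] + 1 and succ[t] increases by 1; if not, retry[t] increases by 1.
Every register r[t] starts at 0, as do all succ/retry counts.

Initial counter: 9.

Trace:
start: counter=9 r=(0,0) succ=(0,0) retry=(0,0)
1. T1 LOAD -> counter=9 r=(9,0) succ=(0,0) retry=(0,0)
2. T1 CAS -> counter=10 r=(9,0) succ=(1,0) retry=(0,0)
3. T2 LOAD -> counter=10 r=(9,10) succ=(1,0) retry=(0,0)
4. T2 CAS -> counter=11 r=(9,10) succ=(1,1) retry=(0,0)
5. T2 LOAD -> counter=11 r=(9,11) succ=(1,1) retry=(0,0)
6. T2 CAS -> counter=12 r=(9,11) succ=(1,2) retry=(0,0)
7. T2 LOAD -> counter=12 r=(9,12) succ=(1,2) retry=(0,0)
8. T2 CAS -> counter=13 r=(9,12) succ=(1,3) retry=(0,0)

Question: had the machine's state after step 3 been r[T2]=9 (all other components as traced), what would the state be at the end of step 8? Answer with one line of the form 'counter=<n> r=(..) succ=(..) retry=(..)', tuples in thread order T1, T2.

state after step 3 := counter=10 r=(9,9) succ=(1,0) retry=(0,0)
4. T2 CAS -> counter=10 r=(9,9) succ=(1,0) retry=(0,1)
5. T2 LOAD -> counter=10 r=(9,10) succ=(1,0) retry=(0,1)
6. T2 CAS -> counter=11 r=(9,10) succ=(1,1) retry=(0,1)
7. T2 LOAD -> counter=11 r=(9,11) succ=(1,1) retry=(0,1)
8. T2 CAS -> counter=12 r=(9,11) succ=(1,2) retry=(0,1)

counter=12 r=(9,11) succ=(1,2) retry=(0,1)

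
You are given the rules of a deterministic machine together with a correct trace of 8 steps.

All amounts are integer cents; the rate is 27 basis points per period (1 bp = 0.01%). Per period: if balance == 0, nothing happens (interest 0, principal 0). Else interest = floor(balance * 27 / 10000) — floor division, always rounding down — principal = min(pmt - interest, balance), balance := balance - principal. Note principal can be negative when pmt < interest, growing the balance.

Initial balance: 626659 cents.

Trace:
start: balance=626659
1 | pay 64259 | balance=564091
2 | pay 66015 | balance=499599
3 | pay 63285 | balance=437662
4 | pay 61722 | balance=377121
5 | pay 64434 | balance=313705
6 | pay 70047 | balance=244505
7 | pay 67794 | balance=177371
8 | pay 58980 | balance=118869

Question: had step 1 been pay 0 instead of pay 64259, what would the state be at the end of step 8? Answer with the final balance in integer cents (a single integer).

184353

(re-executing from step 1 with the substitution; state before step 1: balance=626659)
1 | pay 0 | balance=628350
2 | pay 66015 | balance=564031
3 | pay 63285 | balance=502268
4 | pay 61722 | balance=441902
5 | pay 64434 | balance=378661
6 | pay 70047 | balance=309636
7 | pay 67794 | balance=242678
8 | pay 58980 | balance=184353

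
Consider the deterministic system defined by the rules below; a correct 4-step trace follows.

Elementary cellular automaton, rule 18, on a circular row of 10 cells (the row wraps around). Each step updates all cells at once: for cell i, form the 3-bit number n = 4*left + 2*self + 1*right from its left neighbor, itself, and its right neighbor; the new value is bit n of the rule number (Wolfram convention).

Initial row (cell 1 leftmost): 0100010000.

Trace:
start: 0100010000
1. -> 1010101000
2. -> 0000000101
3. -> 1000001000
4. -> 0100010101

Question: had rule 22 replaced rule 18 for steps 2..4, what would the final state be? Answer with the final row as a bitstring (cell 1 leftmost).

(re-executing steps 2..4 under rule 22; state before step 2: 1010101000)
2. -> 1010101101
3. -> 0010100000
4. -> 0110110000

0110110000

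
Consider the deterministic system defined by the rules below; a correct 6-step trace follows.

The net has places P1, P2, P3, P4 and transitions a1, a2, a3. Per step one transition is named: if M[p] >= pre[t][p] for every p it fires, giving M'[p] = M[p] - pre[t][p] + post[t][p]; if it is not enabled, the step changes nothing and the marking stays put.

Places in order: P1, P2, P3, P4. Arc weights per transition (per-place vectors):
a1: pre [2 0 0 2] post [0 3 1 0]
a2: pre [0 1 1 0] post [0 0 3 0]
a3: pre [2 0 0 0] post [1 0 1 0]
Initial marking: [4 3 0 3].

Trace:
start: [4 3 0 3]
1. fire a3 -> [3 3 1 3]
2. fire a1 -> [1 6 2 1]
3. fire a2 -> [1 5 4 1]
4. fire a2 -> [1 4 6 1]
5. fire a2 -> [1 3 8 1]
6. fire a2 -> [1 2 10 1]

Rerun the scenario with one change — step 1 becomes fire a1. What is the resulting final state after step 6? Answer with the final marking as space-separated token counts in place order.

2 2 9 1

(re-executing from step 1 with the substitution; state before step 1: [4 3 0 3])
1. fire a1 -> [2 6 1 1]
2. fire a1 -> [2 6 1 1]
3. fire a2 -> [2 5 3 1]
4. fire a2 -> [2 4 5 1]
5. fire a2 -> [2 3 7 1]
6. fire a2 -> [2 2 9 1]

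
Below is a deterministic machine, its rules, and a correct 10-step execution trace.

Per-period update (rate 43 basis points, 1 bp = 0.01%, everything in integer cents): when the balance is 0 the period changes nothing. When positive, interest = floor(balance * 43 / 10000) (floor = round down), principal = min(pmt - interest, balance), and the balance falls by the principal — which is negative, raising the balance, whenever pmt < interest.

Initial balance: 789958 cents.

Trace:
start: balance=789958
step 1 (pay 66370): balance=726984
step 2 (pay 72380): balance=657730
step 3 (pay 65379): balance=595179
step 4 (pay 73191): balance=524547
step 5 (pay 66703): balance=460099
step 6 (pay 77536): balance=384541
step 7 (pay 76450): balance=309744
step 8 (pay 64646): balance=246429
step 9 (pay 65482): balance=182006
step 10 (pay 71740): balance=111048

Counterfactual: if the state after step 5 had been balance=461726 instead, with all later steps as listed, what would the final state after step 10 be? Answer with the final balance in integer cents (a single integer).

state after step 5 := balance=461726
step 6 (pay 77536): balance=386175
step 7 (pay 76450): balance=311385
step 8 (pay 64646): balance=248077
step 9 (pay 65482): balance=183661
step 10 (pay 71740): balance=112710

112710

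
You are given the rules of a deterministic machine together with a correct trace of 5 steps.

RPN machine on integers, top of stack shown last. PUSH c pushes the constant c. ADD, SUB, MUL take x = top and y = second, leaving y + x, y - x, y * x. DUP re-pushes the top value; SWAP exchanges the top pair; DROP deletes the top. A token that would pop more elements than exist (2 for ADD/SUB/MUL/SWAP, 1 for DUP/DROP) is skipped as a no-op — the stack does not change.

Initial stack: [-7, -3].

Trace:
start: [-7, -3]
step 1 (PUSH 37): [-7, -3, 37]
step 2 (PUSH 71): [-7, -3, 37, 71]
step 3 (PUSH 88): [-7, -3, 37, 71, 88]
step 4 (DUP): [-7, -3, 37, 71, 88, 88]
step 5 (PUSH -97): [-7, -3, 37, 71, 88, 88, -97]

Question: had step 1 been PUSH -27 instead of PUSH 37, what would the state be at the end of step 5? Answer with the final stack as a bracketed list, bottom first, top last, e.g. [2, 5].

[-7, -3, -27, 71, 88, 88, -97]

(re-executing from step 1 with the substitution; state before step 1: [-7, -3])
step 1 (PUSH -27): [-7, -3, -27]
step 2 (PUSH 71): [-7, -3, -27, 71]
step 3 (PUSH 88): [-7, -3, -27, 71, 88]
step 4 (DUP): [-7, -3, -27, 71, 88, 88]
step 5 (PUSH -97): [-7, -3, -27, 71, 88, 88, -97]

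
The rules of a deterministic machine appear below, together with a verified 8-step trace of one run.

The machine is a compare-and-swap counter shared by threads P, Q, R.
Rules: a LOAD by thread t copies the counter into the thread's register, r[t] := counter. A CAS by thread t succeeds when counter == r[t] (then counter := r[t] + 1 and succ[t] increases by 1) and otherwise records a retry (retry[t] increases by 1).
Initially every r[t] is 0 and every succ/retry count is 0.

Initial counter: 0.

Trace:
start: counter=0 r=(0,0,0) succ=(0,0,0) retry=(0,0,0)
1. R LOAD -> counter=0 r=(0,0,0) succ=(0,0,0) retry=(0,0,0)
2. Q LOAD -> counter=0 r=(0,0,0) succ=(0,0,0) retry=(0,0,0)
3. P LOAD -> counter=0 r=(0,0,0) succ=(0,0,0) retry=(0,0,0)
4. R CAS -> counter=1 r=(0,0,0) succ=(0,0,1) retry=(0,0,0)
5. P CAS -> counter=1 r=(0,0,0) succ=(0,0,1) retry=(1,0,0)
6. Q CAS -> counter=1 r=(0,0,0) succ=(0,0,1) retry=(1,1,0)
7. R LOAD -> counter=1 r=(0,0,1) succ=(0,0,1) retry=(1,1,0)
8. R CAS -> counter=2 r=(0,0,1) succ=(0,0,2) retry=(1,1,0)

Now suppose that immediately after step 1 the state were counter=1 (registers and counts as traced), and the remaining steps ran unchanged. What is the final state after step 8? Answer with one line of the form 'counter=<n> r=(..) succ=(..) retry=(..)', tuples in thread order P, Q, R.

state after step 1 := counter=1 r=(0,0,0) succ=(0,0,0) retry=(0,0,0)
2. Q LOAD -> counter=1 r=(0,1,0) succ=(0,0,0) retry=(0,0,0)
3. P LOAD -> counter=1 r=(1,1,0) succ=(0,0,0) retry=(0,0,0)
4. R CAS -> counter=1 r=(1,1,0) succ=(0,0,0) retry=(0,0,1)
5. P CAS -> counter=2 r=(1,1,0) succ=(1,0,0) retry=(0,0,1)
6. Q CAS -> counter=2 r=(1,1,0) succ=(1,0,0) retry=(0,1,1)
7. R LOAD -> counter=2 r=(1,1,2) succ=(1,0,0) retry=(0,1,1)
8. R CAS -> counter=3 r=(1,1,2) succ=(1,0,1) retry=(0,1,1)

counter=3 r=(1,1,2) succ=(1,0,1) retry=(0,1,1)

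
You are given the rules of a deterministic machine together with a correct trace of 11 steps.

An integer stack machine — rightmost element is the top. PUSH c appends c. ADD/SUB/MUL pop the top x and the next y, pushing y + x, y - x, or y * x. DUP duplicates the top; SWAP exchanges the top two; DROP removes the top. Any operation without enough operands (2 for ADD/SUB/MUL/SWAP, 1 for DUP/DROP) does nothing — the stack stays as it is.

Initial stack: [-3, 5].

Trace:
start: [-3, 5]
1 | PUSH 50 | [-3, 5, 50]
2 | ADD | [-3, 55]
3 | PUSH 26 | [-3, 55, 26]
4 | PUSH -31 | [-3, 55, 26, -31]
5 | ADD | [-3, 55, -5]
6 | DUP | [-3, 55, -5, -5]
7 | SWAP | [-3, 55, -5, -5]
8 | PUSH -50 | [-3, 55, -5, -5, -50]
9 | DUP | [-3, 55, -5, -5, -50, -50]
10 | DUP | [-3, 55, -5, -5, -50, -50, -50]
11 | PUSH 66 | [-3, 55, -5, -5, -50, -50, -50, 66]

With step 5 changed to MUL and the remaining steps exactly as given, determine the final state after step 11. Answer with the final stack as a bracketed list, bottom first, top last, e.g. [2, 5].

[-3, 55, -806, -806, -50, -50, -50, 66]

(re-executing from step 5 with the substitution; state before step 5: [-3, 55, 26, -31])
5 | MUL | [-3, 55, -806]
6 | DUP | [-3, 55, -806, -806]
7 | SWAP | [-3, 55, -806, -806]
8 | PUSH -50 | [-3, 55, -806, -806, -50]
9 | DUP | [-3, 55, -806, -806, -50, -50]
10 | DUP | [-3, 55, -806, -806, -50, -50, -50]
11 | PUSH 66 | [-3, 55, -806, -806, -50, -50, -50, 66]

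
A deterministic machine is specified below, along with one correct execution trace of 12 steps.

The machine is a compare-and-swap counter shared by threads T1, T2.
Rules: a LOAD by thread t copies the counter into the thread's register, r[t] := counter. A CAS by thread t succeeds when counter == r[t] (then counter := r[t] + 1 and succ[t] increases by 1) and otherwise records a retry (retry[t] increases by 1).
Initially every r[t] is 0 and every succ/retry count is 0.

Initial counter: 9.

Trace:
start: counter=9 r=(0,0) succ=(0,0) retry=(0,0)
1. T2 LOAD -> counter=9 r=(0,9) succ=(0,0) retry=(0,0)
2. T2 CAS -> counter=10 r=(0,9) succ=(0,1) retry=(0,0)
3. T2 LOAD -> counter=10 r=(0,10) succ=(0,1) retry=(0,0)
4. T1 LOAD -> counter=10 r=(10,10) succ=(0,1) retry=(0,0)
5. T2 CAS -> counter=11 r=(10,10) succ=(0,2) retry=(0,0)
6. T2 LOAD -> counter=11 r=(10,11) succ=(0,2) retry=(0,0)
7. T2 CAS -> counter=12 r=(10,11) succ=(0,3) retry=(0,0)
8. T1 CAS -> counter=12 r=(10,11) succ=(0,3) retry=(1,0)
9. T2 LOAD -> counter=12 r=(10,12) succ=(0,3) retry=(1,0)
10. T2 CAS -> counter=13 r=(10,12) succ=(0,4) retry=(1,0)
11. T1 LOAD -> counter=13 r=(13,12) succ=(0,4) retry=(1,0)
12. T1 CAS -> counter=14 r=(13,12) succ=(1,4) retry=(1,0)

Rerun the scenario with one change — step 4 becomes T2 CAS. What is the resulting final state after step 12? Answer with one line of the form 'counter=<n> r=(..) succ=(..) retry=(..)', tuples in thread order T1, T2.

counter=14 r=(13,12) succ=(1,4) retry=(1,1)

(re-executing from step 4 with the substitution; state before step 4: counter=10 r=(0,10) succ=(0,1) retry=(0,0))
4. T2 CAS -> counter=11 r=(0,10) succ=(0,2) retry=(0,0)
5. T2 CAS -> counter=11 r=(0,10) succ=(0,2) retry=(0,1)
6. T2 LOAD -> counter=11 r=(0,11) succ=(0,2) retry=(0,1)
7. T2 CAS -> counter=12 r=(0,11) succ=(0,3) retry=(0,1)
8. T1 CAS -> counter=12 r=(0,11) succ=(0,3) retry=(1,1)
9. T2 LOAD -> counter=12 r=(0,12) succ=(0,3) retry=(1,1)
10. T2 CAS -> counter=13 r=(0,12) succ=(0,4) retry=(1,1)
11. T1 LOAD -> counter=13 r=(13,12) succ=(0,4) retry=(1,1)
12. T1 CAS -> counter=14 r=(13,12) succ=(1,4) retry=(1,1)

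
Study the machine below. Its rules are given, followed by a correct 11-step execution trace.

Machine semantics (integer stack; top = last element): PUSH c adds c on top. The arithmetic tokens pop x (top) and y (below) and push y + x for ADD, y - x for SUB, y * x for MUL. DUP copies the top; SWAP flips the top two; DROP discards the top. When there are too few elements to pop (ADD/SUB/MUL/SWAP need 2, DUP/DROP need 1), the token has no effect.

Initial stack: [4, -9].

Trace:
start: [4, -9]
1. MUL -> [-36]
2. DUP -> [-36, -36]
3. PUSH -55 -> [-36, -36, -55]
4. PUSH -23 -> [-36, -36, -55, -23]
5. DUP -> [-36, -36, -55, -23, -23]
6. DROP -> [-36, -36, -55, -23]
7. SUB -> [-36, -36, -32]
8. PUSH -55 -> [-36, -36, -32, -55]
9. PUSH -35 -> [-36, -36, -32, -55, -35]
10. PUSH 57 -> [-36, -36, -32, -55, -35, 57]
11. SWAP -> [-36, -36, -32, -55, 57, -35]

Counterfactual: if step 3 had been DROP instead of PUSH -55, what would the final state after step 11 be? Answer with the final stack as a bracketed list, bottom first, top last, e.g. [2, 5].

(re-executing from step 3 with the substitution; state before step 3: [-36, -36])
3. DROP -> [-36]
4. PUSH -23 -> [-36, -23]
5. DUP -> [-36, -23, -23]
6. DROP -> [-36, -23]
7. SUB -> [-13]
8. PUSH -55 -> [-13, -55]
9. PUSH -35 -> [-13, -55, -35]
10. PUSH 57 -> [-13, -55, -35, 57]
11. SWAP -> [-13, -55, 57, -35]

[-13, -55, 57, -35]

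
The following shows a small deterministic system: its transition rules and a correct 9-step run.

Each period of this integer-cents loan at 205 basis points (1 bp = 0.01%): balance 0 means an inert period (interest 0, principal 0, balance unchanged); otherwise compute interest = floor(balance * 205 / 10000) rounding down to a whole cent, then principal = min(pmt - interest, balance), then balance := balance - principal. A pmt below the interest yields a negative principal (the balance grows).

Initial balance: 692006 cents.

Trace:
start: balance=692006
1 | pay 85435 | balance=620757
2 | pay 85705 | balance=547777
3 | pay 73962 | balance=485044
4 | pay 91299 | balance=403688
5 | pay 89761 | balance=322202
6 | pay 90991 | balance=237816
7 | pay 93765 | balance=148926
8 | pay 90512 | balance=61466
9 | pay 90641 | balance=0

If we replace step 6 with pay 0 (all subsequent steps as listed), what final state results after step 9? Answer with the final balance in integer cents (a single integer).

(re-executing from step 6 with the substitution; state before step 6: balance=322202)
6 | pay 0 | balance=328807
7 | pay 93765 | balance=241782
8 | pay 90512 | balance=156226
9 | pay 90641 | balance=68787

68787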